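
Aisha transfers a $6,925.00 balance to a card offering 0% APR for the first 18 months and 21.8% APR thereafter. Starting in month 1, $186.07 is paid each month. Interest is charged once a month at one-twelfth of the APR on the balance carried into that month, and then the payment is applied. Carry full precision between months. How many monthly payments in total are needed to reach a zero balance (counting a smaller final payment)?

Promo months 1–18 at r₀ = 0%/12 = 0; months 19+ at r₁ = 21.8%/12 = 0.0181667.
After month 18 (no interest yet): B = $6,925.00 − 18·$186.07 = $3,575.74.
Then at r₁ with $186.07/mo: n₂ = −ln(1 − r₁·B/P)/ln(1+r₁) ≈ 23.85 → 24 more payments.

42 payments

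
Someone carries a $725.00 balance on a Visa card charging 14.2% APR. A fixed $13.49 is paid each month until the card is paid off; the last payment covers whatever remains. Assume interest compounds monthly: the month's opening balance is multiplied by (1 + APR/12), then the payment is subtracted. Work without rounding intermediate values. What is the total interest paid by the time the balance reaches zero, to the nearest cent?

Monthly rate r = 14.2%/12 = 1.18333% = 0.0118333.
Payoff takes n = ⌈−ln(1 − rB₀/P)/ln(1+r)⌉ = ⌈85.899⌉ = 86 payments; the last is $12.14.
Total paid = 85·$13.49 + $12.14 = $1,158.79.
Total interest = total paid − principal = $1,158.79 − $725.00 = $433.79.

$433.79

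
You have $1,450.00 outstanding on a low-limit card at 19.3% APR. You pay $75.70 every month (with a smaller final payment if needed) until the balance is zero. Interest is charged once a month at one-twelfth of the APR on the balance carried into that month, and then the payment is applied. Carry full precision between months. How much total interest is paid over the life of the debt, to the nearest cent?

Monthly rate r = 19.3%/12 = 1.60833% = 0.0160833.
Payoff takes n = ⌈−ln(1 − rB₀/P)/ln(1+r)⌉ = ⌈23.081⌉ = 24 payments; the last is $6.19.
Total paid = 23·$75.70 + $6.19 = $1,747.29.
Total interest = total paid − principal = $1,747.29 − $1,450.00 = $297.29.

$297.29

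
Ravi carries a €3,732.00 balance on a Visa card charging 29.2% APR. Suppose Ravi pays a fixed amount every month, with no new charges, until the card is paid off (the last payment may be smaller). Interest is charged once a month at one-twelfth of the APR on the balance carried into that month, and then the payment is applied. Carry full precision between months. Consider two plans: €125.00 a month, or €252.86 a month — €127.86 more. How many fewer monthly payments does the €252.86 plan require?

Monthly rate r = 29.2%/12 = 2.43333% = 0.0243333.
At €125.00/mo: n = ⌈−ln(1 − rB₀/P)/ln(1+r)⌉ = 54 payments (last €115.60); total interest = total paid − €3,732.00 = €3,008.60.
At €252.86/mo: 19 payments (last €128.94); total interest €948.42.
Payments saved = 54 − 19 = 35.

35 fewer payments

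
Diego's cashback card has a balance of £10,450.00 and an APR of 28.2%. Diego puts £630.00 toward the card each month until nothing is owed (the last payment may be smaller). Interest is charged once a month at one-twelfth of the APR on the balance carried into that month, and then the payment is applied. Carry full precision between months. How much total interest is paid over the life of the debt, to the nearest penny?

£2,949.06

Monthly rate r = 28.2%/12 = 2.35% = 0.0235.
Payoff takes n = ⌈−ln(1 − rB₀/P)/ln(1+r)⌉ = ⌈21.266⌉ = 22 payments; the last is £169.06.
Total paid = 21·£630.00 + £169.06 = £13,399.06.
Total interest = total paid − principal = £13,399.06 − £10,450.00 = £2,949.06.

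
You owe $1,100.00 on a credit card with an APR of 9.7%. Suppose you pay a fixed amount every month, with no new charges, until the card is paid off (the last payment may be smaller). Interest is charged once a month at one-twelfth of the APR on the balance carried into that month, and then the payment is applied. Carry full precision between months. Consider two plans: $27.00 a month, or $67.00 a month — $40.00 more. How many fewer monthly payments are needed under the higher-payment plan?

Monthly rate r = 9.7%/12 = 0.808333% = 0.00808333.
At $27.00/mo: n = ⌈−ln(1 − rB₀/P)/ln(1+r)⌉ = 50 payments (last $16.71); total interest = total paid − $1,100.00 = $239.71.
At $67.00/mo: 18 payments (last $45.99); total interest $84.99.
Payments saved = 50 − 18 = 32.

32 fewer payments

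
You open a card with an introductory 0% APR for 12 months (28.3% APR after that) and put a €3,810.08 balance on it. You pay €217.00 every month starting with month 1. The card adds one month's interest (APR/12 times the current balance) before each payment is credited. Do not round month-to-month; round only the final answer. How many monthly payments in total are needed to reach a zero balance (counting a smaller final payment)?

Promo months 1–12 at r₀ = 0%/12 = 0; months 13+ at r₁ = 28.3%/12 = 0.0235833.
After month 12 (no interest yet): B = €3,810.08 − 12·€217.00 = €1,206.08.
Then at r₁ with €217.00/mo: n₂ = −ln(1 − r₁·B/P)/ln(1+r₁) ≈ 6.03 → 7 more payments.

19 payments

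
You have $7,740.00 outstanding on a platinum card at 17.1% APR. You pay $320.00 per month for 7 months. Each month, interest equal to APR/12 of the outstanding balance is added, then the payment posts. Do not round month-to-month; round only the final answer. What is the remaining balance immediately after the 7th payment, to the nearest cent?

Monthly rate r = 17.1%/12 = 1.425% = 0.01425.
Each month: B ← B·(1+r) − $320.00.
Month 1: interest $110.30; balance after payment $7,530.30.
Month 2: interest $107.31; balance after payment $7,317.60.
Month 3: interest $104.28; balance after payment $7,101.88.
Month 4: interest $101.20; balance after payment $6,883.08.
Month 5: interest $98.08; balance after payment $6,661.16.
Month 6: interest $94.92; balance after payment $6,436.08.
Month 7: interest $91.71; balance after payment $6,207.80.

$6,207.80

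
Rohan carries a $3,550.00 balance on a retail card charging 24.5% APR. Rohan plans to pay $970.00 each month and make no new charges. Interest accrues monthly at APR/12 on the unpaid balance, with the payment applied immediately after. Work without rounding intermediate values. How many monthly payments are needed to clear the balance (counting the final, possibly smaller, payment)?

Monthly rate r = 24.5%/12 = 2.04167% = 0.0204167.
Recurrence: B ← B·(1+r) − $970.00.
Month 1: interest $72.48; balance after payment $2,652.48.
Month 2: interest $54.15; balance after payment $1,736.63.
Month 3: interest $35.46; balance after payment $802.09.
Month 4: interest $16.38; balance after payment $0.00.

4 months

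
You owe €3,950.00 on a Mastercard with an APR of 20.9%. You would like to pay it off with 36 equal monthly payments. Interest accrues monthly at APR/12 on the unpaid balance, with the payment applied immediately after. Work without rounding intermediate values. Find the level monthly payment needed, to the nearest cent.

Monthly rate r = 20.9%/12 = 1.74167% = 0.0174167.
Level-payment amortization: P = B₀·r / (1 − (1+r)^(−n)) = 3950.00·0.0174167 / (1 − 1.01742^(−36)).
Denominator 1 − (1+r)^(−36) = 0.462916905.
P = 68.7958 / 0.462916905 ≈ 148.61.

€148.61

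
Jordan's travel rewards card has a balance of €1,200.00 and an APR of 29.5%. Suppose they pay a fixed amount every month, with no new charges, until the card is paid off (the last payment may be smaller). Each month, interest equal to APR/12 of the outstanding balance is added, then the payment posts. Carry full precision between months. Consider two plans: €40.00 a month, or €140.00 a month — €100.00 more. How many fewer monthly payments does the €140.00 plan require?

46 fewer payments

Monthly rate r = 29.5%/12 = 2.45833% = 0.0245833.
At €40.00/mo: n = ⌈−ln(1 − rB₀/P)/ln(1+r)⌉ = 56 payments (last €2.95); total interest = total paid − €1,200.00 = €1,002.95.
At €140.00/mo: 10 payments (last €104.39); total interest €164.39.
Payments saved = 56 − 10 = 46.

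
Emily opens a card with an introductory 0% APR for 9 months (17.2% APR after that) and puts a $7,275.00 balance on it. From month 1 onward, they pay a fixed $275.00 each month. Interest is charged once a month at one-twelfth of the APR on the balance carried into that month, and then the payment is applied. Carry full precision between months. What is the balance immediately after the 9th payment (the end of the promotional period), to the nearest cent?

$4,800.00

Promo months 1–9 at r₀ = 0%/12 = 0; months 10+ at r₁ = 17.2%/12 = 0.0143333.
After month 9 (no interest yet): B = $7,275.00 − 9·$275.00 = $4,800.00.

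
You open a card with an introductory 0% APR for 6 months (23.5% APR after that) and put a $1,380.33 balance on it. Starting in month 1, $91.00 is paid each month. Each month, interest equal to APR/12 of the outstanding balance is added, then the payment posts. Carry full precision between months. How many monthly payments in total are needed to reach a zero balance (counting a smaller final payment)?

17 payments

Promo months 1–6 at r₀ = 0%/12 = 0; months 7+ at r₁ = 23.5%/12 = 0.0195833.
After month 6 (no interest yet): B = $1,380.33 − 6·$91.00 = $834.33.
Then at r₁ with $91.00/mo: n₂ = −ln(1 − r₁·B/P)/ln(1+r₁) ≈ 10.20 → 11 more payments.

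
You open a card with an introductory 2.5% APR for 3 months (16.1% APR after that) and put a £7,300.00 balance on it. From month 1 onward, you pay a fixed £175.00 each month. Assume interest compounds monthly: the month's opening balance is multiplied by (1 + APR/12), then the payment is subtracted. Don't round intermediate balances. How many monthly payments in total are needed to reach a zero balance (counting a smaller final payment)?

59 months

Promo months 1–3 at r₀ = 2.5%/12 = 0.00208333; months 4+ at r₁ = 16.1%/12 = 0.0134167.
After month 3: iterate B ← B·(1+r₀) − £175.00 for 3 months → £6,819.63.
Then at r₁ with £175.00/mo: n₂ = −ln(1 − r₁·B/P)/ln(1+r₁) ≈ 55.52 → 56 more payments.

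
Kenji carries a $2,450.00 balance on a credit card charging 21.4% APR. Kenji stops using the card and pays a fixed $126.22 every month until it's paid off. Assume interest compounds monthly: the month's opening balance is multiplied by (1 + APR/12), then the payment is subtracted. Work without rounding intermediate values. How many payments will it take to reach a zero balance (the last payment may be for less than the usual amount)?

Monthly rate r = 21.4%/12 = 1.78333% = 0.0178333.
Recurrence: B ← B·(1+r) − $126.22.
Month 1: interest $43.69; balance after payment $2,367.47.
Month 2: interest $42.22; balance after payment $2,283.47.
Closed form: n = −ln(1 − rB₀/P)/ln(1+r) = −ln(0.65385)/ln(1.01783) ≈ 24.037, so the balance reaches zero during payment 25.

25 months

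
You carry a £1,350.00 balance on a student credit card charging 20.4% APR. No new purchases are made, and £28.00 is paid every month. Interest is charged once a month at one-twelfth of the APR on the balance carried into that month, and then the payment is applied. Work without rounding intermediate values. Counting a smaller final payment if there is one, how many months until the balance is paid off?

102 payments

Monthly rate r = 20.4%/12 = 1.7% = 0.017.
Recurrence: B ← B·(1+r) − £28.00.
Month 1: interest £22.95; balance after payment £1,344.95.
Month 2: interest £22.86; balance after payment £1,339.81.
Closed form: n = −ln(1 − rB₀/P)/ln(1+r) = −ln(0.18036)/ln(1.017) ≈ 101.608, so the balance reaches zero during payment 102.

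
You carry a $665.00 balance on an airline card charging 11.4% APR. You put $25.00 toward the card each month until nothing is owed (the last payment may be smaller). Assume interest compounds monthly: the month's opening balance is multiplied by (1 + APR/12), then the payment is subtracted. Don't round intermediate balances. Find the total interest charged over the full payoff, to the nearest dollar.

Monthly rate r = 11.4%/12 = 0.95% = 0.0095.
Payoff takes n = ⌈−ln(1 − rB₀/P)/ln(1+r)⌉ = ⌈30.807⌉ = 31 payments; the last is $20.20.
Total paid = 30·$25.00 + $20.20 = $770.20.
Total interest = total paid − principal = $770.20 − $665.00 = $105.20.

$105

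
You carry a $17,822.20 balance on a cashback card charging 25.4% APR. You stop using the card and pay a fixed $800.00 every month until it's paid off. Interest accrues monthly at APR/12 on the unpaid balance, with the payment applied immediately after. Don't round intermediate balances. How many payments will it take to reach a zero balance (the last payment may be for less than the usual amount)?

31 months

Monthly rate r = 25.4%/12 = 2.11667% = 0.0211667.
Recurrence: B ← B·(1+r) − $800.00.
Month 1: interest $377.24; balance after payment $17,399.44.
Month 2: interest $368.29; balance after payment $16,967.72.
Closed form: n = −ln(1 − rB₀/P)/ln(1+r) = −ln(0.52845)/ln(1.02117) ≈ 30.450, so the balance reaches zero during payment 31.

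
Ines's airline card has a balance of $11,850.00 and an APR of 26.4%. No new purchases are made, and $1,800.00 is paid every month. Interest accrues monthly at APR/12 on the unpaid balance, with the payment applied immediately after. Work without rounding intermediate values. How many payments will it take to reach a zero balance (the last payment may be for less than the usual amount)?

Monthly rate r = 26.4%/12 = 2.2% = 0.022.
Recurrence: B ← B·(1+r) − $1,800.00.
Month 1: interest $260.70; balance after payment $10,310.70.
Month 2: interest $226.84; balance after payment $8,737.54.
Closed form: n = −ln(1 − rB₀/P)/ln(1+r) = −ln(0.85517)/ln(1.022) ≈ 7.190, so the balance reaches zero during payment 8.

8 payments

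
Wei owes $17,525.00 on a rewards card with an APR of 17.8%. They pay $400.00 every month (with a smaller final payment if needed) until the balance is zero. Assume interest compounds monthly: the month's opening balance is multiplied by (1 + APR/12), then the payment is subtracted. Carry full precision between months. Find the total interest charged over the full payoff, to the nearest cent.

Monthly rate r = 17.8%/12 = 1.48333% = 0.0148333.
Payoff takes n = ⌈−ln(1 − rB₀/P)/ln(1+r)⌉ = ⌈71.276⌉ = 72 payments; the last is $110.96.
Total paid = 71·$400.00 + $110.96 = $28,510.96.
Total interest = total paid − principal = $28,510.96 − $17,525.00 = $10,985.96.

$10,985.96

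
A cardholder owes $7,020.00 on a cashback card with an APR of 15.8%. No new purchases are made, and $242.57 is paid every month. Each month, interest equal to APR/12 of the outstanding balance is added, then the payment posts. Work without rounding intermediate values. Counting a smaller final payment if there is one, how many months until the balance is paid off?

37 months

Monthly rate r = 15.8%/12 = 1.31667% = 0.0131667.
Recurrence: B ← B·(1+r) − $242.57.
Month 1: interest $92.43; balance after payment $6,869.86.
Month 2: interest $90.45; balance after payment $6,717.74.
Closed form: n = −ln(1 − rB₀/P)/ln(1+r) = −ln(0.61896)/ln(1.01317) ≈ 36.674, so the balance reaches zero during payment 37.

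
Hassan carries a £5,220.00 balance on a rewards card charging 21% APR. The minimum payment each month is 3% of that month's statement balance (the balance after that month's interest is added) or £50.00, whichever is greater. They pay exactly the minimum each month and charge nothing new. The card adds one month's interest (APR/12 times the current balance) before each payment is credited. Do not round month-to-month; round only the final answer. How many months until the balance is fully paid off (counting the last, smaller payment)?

Monthly rate r = 21%/12 = 1.75% = 0.0175.
While 3% of the post-interest balance exceeds £50.00, each month B ← (B·(1+r))·(1 − 0.03), i.e. B shrinks by the factor (1+r)·0.97 = 0.98698.
This holds for months 1–89. Entering month 90 the balance is £1,625.24; 3% of the post-interest balance is now below £50.00, so the flat £50.00 minimum applies from here.
From month 90 a fixed £50.00 at rate r clears £1,625.24 in 49 more payments. Total: 89 + 49 = 138 months.

138 months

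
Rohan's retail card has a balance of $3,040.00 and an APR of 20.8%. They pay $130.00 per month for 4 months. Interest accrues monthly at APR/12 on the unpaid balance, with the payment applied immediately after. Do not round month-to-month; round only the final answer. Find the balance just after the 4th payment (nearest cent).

$2,722.64

Monthly rate r = 20.8%/12 = 1.73333% = 0.0173333.
Each month: B ← B·(1+r) − $130.00.
Month 1: interest $52.69; balance after payment $2,962.69.
Month 2: interest $51.35; balance after payment $2,884.05.
Month 3: interest $49.99; balance after payment $2,804.04.
Month 4: interest $48.60; balance after payment $2,722.64.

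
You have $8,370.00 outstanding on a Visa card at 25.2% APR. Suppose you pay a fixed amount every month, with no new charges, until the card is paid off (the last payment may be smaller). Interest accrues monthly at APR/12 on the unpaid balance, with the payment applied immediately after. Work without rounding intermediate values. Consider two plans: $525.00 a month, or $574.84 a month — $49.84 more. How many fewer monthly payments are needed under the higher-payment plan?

Monthly rate r = 25.2%/12 = 2.1% = 0.021.
At $525.00/mo: n = ⌈−ln(1 − rB₀/P)/ln(1+r)⌉ = 20 payments (last $324.62); total interest = total paid − $8,370.00 = $1,929.62.
At $574.84/mo: 18 payments (last $323.75); total interest $1,726.03.
Payments saved = 20 − 18 = 2.

2 fewer payments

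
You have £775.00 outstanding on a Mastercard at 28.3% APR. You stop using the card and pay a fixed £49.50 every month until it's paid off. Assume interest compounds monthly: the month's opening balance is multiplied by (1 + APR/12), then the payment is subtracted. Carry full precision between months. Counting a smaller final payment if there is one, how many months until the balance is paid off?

20 payments

Monthly rate r = 28.3%/12 = 2.35833% = 0.0235833.
Recurrence: B ← B·(1+r) − £49.50.
Month 1: interest £18.28; balance after payment £743.78.
Month 2: interest £17.54; balance after payment £711.82.
Closed form: n = −ln(1 − rB₀/P)/ln(1+r) = −ln(0.63077)/ln(1.02358) ≈ 19.770, so the balance reaches zero during payment 20.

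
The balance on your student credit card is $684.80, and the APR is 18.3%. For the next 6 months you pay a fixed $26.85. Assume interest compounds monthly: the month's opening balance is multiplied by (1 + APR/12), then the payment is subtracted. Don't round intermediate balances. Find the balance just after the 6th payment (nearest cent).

$582.53

Monthly rate r = 18.3%/12 = 1.525% = 0.01525.
Each month: B ← B·(1+r) − $26.85.
Month 1: interest $10.44; balance after payment $668.39.
Month 2: interest $10.19; balance after payment $651.74.
Month 3: interest $9.94; balance after payment $634.83.
Month 4: interest $9.68; balance after payment $617.66.
Month 5: interest $9.42; balance after payment $600.23.
Month 6: interest $9.15; balance after payment $582.53.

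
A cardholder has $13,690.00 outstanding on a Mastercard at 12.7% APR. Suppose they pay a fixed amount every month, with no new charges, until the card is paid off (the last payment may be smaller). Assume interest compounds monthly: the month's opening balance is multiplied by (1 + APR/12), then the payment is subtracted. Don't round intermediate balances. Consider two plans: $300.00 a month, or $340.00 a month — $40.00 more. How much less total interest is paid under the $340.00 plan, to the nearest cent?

Monthly rate r = 12.7%/12 = 1.05833% = 0.0105833.
At $300.00/mo: n = ⌈−ln(1 − rB₀/P)/ln(1+r)⌉ = 63 payments (last $197.05); total interest = total paid − $13,690.00 = $5,107.05.
At $340.00/mo: 53 payments (last $256.09); total interest $4,246.09.
Interest saved = $5,107.05 − $4,246.09 = $860.96.

$860.96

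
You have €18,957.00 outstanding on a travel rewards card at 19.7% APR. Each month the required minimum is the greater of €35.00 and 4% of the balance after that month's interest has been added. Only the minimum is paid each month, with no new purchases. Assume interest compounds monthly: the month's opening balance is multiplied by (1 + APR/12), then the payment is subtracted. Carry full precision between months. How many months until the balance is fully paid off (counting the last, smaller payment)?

Monthly rate r = 19.7%/12 = 1.64167% = 0.0164167.
While 4% of the post-interest balance exceeds €35.00, each month B ← (B·(1+r))·(1 − 0.04), i.e. B shrinks by the factor (1+r)·0.96 = 0.97576.
This holds for months 1–127. Entering month 128 the balance is €840.10; 4% of the post-interest balance is now below €35.00, so the flat €35.00 minimum applies from here.
From month 128 a fixed €35.00 at rate r clears €840.10 in 31 more payments. Total: 127 + 31 = 158 months.

158 months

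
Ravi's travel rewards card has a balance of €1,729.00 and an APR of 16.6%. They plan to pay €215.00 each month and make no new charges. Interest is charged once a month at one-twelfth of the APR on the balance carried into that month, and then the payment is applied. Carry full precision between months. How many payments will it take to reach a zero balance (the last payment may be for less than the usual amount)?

9 months

Monthly rate r = 16.6%/12 = 1.38333% = 0.0138333.
Recurrence: B ← B·(1+r) − €215.00.
Month 1: interest €23.92; balance after payment €1,537.92.
Month 2: interest €21.27; balance after payment €1,344.19.
Closed form: n = −ln(1 − rB₀/P)/ln(1+r) = −ln(0.88875)/ln(1.01383) ≈ 8.584, so the balance reaches zero during payment 9.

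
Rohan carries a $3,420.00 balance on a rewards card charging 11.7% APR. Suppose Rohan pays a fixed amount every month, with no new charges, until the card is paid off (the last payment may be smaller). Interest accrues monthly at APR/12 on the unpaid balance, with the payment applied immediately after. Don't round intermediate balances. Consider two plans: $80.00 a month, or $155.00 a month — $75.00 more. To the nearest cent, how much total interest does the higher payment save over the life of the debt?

Monthly rate r = 11.7%/12 = 0.975% = 0.00975.
At $80.00/mo: n = ⌈−ln(1 − rB₀/P)/ln(1+r)⌉ = 56 payments (last $46.22); total interest = total paid − $3,420.00 = $1,026.22.
At $155.00/mo: 25 payments (last $149.70); total interest $449.70.
Interest saved = $1,026.22 − $449.70 = $576.52.

$576.52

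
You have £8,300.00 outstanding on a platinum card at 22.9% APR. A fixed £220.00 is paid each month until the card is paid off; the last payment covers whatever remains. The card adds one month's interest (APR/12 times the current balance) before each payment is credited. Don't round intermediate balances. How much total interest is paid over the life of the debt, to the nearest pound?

£6,514

Monthly rate r = 22.9%/12 = 1.90833% = 0.0190833.
Payoff takes n = ⌈−ln(1 − rB₀/P)/ln(1+r)⌉ = ⌈67.333⌉ = 68 payments; the last is £73.71.
Total paid = 67·£220.00 + £73.71 = £14,813.71.
Total interest = total paid − principal = £14,813.71 − £8,300.00 = £6,513.71.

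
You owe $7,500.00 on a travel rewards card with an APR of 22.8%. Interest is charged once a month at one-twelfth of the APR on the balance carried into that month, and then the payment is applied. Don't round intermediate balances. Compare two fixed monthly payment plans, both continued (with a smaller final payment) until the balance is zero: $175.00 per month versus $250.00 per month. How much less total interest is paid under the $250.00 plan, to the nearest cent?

Monthly rate r = 22.8%/12 = 1.9% = 0.019.
At $175.00/mo: n = ⌈−ln(1 − rB₀/P)/ln(1+r)⌉ = 90 payments (last $78.60); total interest = total paid − $7,500.00 = $8,153.60.
At $250.00/mo: 45 payments (last $210.35); total interest $3,710.35.
Interest saved = $8,153.60 − $3,710.35 = $4,443.25.

$4,443.25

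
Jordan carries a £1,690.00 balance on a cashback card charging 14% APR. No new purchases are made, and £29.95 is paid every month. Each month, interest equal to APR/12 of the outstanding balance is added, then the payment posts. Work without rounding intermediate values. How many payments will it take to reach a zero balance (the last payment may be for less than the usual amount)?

Monthly rate r = 14%/12 = 1.16667% = 0.0116667.
Recurrence: B ← B·(1+r) − £29.95.
Month 1: interest £19.72; balance after payment £1,679.77.
Month 2: interest £19.60; balance after payment £1,669.41.
Closed form: n = −ln(1 − rB₀/P)/ln(1+r) = −ln(0.34168)/ln(1.01167) ≈ 92.583, so the balance reaches zero during payment 93.

93 payments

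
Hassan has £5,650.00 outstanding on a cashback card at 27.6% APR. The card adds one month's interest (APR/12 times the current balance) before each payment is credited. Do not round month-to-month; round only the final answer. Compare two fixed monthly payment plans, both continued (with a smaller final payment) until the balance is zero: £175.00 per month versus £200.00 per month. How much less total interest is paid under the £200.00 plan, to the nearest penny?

£1,216.36

Monthly rate r = 27.6%/12 = 2.3% = 0.023.
At £175.00/mo: n = ⌈−ln(1 − rB₀/P)/ln(1+r)⌉ = 60 payments (last £118.82); total interest = total paid − £5,650.00 = £4,793.82.
At £200.00/mo: 47 payments (last £27.46); total interest £3,577.46.
Interest saved = £4,793.82 − £3,577.46 = £1,216.36.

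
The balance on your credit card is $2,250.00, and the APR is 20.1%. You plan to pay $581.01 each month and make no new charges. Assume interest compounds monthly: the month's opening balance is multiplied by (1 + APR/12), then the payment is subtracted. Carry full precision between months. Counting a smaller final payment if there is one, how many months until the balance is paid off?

5 months

Monthly rate r = 20.1%/12 = 1.675% = 0.01675.
Recurrence: B ← B·(1+r) − $581.01.
Month 1: interest $37.69; balance after payment $1,706.68.
Month 2: interest $28.59; balance after payment $1,154.25.
Month 3: interest $19.33; balance after payment $592.58.
Month 4: interest $9.93; balance after payment $21.49.
Month 5: interest $0.36; balance after payment $0.00.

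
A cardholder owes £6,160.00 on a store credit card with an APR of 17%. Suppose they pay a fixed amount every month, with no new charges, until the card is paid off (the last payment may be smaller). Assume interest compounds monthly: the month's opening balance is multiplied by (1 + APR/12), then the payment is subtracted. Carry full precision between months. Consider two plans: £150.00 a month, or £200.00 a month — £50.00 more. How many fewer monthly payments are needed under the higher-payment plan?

Monthly rate r = 17%/12 = 1.41667% = 0.0141667.
At £150.00/mo: n = ⌈−ln(1 − rB₀/P)/ln(1+r)⌉ = 62 payments (last £145.47); total interest = total paid − £6,160.00 = £3,135.47.
At £200.00/mo: 41 payments (last £150.99); total interest £1,990.99.
Payments saved = 62 − 41 = 21.

21 fewer payments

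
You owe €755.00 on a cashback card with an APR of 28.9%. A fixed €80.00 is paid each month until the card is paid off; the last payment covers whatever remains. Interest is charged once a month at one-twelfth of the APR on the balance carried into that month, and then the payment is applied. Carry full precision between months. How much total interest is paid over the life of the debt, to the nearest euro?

€112

Monthly rate r = 28.9%/12 = 2.40833% = 0.0240833.
Payoff takes n = ⌈−ln(1 − rB₀/P)/ln(1+r)⌉ = ⌈10.835⌉ = 11 payments; the last is €66.92.
Total paid = 10·€80.00 + €66.92 = €866.92.
Total interest = total paid − principal = €866.92 − €755.00 = €111.92.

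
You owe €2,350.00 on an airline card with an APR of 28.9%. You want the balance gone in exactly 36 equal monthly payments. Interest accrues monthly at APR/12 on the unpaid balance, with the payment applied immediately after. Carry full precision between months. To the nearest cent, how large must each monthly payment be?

Monthly rate r = 28.9%/12 = 2.40833% = 0.0240833.
Level-payment amortization: P = B₀·r / (1 − (1+r)^(−n)) = 2350.00·0.0240833 / (1 − 1.02408^(−36)).
Denominator 1 − (1+r)^(−36) = 0.575449589.
P = 56.5958 / 0.575449589 ≈ 98.35.

€98.35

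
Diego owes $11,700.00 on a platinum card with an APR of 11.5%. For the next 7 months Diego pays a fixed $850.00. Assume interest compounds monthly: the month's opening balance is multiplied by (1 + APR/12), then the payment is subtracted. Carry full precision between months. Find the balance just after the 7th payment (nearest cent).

$6,383.98

Monthly rate r = 11.5%/12 = 0.958333% = 0.00958333.
Each month: B ← B·(1+r) − $850.00.
Month 1: interest $112.12; balance after payment $10,962.12.
Month 2: interest $105.05; balance after payment $10,217.18.
Month 3: interest $97.91; balance after payment $9,465.09.
Month 4: interest $90.71; balance after payment $8,705.80.
Month 5: interest $83.43; balance after payment $7,939.23.
Month 6: interest $76.08; balance after payment $7,165.32.
Month 7: interest $68.67; balance after payment $6,383.98.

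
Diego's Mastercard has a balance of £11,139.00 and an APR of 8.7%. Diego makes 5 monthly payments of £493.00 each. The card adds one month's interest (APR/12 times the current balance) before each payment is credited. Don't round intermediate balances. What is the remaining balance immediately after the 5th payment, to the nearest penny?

£9,047.68

Monthly rate r = 8.7%/12 = 0.725% = 0.00725.
Each month: B ← B·(1+r) − £493.00.
Month 1: interest £80.76; balance after payment £10,726.76.
Month 2: interest £77.77; balance after payment £10,311.53.
Month 3: interest £74.76; balance after payment £9,893.29.
Month 4: interest £71.73; balance after payment £9,472.01.
Month 5: interest £68.67; balance after payment £9,047.68.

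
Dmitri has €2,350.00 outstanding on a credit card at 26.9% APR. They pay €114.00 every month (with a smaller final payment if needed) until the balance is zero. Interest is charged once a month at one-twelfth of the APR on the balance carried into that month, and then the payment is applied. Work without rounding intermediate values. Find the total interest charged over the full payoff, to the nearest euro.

€839

Monthly rate r = 26.9%/12 = 2.24167% = 0.0224167.
Payoff takes n = ⌈−ln(1 − rB₀/P)/ln(1+r)⌉ = ⌈27.970⌉ = 28 payments; the last is €110.66.
Total paid = 27·€114.00 + €110.66 = €3,188.66.
Total interest = total paid − principal = €3,188.66 − €2,350.00 = €838.66.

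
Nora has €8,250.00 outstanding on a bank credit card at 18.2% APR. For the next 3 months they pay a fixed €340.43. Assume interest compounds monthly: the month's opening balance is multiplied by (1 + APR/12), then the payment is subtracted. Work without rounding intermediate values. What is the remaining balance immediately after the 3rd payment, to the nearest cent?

€7,594.24

Monthly rate r = 18.2%/12 = 1.51667% = 0.0151667.
Each month: B ← B·(1+r) − €340.43.
Month 1: interest €125.12; balance after payment €8,034.69.
Month 2: interest €121.86; balance after payment €7,816.12.
Month 3: interest €118.54; balance after payment €7,594.24.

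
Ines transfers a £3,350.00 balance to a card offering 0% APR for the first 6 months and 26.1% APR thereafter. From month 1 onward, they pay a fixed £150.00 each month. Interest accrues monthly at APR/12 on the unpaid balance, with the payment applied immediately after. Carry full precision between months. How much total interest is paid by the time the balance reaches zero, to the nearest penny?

£610.03

Promo months 1–6 at r₀ = 0%/12 = 0; months 7+ at r₁ = 26.1%/12 = 0.02175.
After month 6 (no interest yet): B = £3,350.00 − 6·£150.00 = £2,450.00.
Then at r₁ with £150.00/mo: n₂ = −ln(1 − r₁·B/P)/ln(1+r₁) ≈ 20.40 → 21 more payments.
Total paid = 26·£150.00 + £60.03 = £3,960.03; interest = £3,960.03 − £3,350.00 = £610.03.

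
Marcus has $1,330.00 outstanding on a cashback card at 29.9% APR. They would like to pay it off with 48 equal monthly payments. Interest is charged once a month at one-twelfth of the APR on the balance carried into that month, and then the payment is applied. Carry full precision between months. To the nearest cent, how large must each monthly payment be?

Monthly rate r = 29.9%/12 = 2.49167% = 0.0249167.
Level-payment amortization: P = B₀·r / (1 − (1+r)^(−n)) = 1330.00·0.0249167 / (1 − 1.02492^(−48)).
Denominator 1 − (1+r)^(−48) = 0.6931336.
P = 33.1392 / 0.6931336 ≈ 47.81.

$47.81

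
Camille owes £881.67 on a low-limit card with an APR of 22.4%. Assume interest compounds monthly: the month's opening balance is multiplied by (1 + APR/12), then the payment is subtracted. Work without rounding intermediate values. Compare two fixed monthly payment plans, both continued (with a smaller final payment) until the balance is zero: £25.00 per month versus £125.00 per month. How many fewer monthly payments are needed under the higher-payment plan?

51 fewer payments

Monthly rate r = 22.4%/12 = 1.86667% = 0.0186667.
At £25.00/mo: n = ⌈−ln(1 − rB₀/P)/ln(1+r)⌉ = 59 payments (last £1.60); total interest = total paid − £881.67 = £569.93.
At £125.00/mo: 8 payments (last £79.43); total interest £72.76.
Payments saved = 59 − 8 = 51.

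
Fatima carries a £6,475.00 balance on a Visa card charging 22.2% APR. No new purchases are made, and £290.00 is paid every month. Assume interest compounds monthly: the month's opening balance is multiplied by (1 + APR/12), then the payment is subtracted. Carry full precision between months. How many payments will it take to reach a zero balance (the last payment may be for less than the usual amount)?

Monthly rate r = 22.2%/12 = 1.85% = 0.0185.
Recurrence: B ← B·(1+r) − £290.00.
Month 1: interest £119.79; balance after payment £6,304.79.
Month 2: interest £116.64; balance after payment £6,131.43.
Closed form: n = −ln(1 − rB₀/P)/ln(1+r) = −ln(0.58694)/ln(1.0185) ≈ 29.067, so the balance reaches zero during payment 30.

30 payments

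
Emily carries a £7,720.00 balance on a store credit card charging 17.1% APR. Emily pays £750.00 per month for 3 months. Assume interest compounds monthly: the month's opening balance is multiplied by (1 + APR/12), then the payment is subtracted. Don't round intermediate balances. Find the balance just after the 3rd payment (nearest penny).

Monthly rate r = 17.1%/12 = 1.425% = 0.01425.
Each month: B ← B·(1+r) − £750.00.
Month 1: interest £110.01; balance after payment £7,080.01.
Month 2: interest £100.89; balance after payment £6,430.90.
Month 3: interest £91.64; balance after payment £5,772.54.

£5,772.54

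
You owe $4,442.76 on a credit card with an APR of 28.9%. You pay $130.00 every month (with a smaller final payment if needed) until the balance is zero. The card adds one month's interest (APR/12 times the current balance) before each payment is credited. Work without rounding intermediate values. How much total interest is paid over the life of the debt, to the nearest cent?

$5,018.23

Monthly rate r = 28.9%/12 = 2.40833% = 0.0240833.
Payoff takes n = ⌈−ln(1 − rB₀/P)/ln(1+r)⌉ = ⌈72.775⌉ = 73 payments; the last is $100.99.
Total paid = 72·$130.00 + $100.99 = $9,460.99.
Total interest = total paid − principal = $9,460.99 − $4,442.76 = $5,018.23.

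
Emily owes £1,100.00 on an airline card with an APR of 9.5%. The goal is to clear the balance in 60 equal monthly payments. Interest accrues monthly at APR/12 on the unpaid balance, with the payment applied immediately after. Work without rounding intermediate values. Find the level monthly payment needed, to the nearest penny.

£23.10

Monthly rate r = 9.5%/12 = 0.791667% = 0.00791667.
Level-payment amortization: P = B₀·r / (1 − (1+r)^(−n)) = 1100.00·0.00791667 / (1 − 1.00792^(−60)).
Denominator 1 − (1+r)^(−60) = 0.376950716.
P = 8.70833 / 0.376950716 ≈ 23.10.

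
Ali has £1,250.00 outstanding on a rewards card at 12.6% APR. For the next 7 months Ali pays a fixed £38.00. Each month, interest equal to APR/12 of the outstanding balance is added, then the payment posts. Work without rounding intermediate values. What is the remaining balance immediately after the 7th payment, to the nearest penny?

£1,070.29

Monthly rate r = 12.6%/12 = 1.05% = 0.0105.
Each month: B ← B·(1+r) − £38.00.
Month 1: interest £13.12; balance after payment £1,225.12.
Month 2: interest £12.86; balance after payment £1,199.99.
Month 3: interest £12.60; balance after payment £1,174.59.
Month 4: interest £12.33; balance after payment £1,148.92.
Month 5: interest £12.06; balance after payment £1,122.99.
Month 6: interest £11.79; balance after payment £1,096.78.
Month 7: interest £11.52; balance after payment £1,070.29.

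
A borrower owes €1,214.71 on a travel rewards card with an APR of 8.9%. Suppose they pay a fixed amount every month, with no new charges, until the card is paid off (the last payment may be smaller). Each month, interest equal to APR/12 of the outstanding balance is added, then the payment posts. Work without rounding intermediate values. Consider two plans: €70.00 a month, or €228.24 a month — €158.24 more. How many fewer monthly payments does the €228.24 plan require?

13 fewer payments

Monthly rate r = 8.9%/12 = 0.741667% = 0.00741667.
At €70.00/mo: n = ⌈−ln(1 − rB₀/P)/ln(1+r)⌉ = 19 payments (last €45.18); total interest = total paid − €1,214.71 = €90.47.
At €228.24/mo: 6 payments (last €102.93); total interest €29.42.
Payments saved = 19 − 6 = 13.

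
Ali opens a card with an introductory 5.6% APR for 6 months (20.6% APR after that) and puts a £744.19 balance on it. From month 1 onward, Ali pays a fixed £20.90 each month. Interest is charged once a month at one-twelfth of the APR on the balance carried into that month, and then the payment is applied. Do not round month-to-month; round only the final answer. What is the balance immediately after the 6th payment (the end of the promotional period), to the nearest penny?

Promo months 1–6 at r₀ = 5.6%/12 = 0.00466667; months 7+ at r₁ = 20.6%/12 = 0.0171667.
After month 6: iterate B ← B·(1+r₀) − £20.90 for 6 months → £638.40.

£638.40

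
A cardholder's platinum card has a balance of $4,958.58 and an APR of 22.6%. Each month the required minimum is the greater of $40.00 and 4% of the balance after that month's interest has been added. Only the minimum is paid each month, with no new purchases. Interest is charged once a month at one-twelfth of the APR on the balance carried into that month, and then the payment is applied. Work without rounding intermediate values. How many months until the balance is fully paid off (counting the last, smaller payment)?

107 months

Monthly rate r = 22.6%/12 = 1.88333% = 0.0188333.
While 4% of the post-interest balance exceeds $40.00, each month B ← (B·(1+r))·(1 − 0.04), i.e. B shrinks by the factor (1+r)·0.96 = 0.97808.
This holds for months 1–74. Entering month 75 the balance is $961.75; 4% of the post-interest balance is now below $40.00, so the flat $40.00 minimum applies from here.
From month 75 a fixed $40.00 at rate r clears $961.75 in 33 more payments. Total: 74 + 33 = 107 months.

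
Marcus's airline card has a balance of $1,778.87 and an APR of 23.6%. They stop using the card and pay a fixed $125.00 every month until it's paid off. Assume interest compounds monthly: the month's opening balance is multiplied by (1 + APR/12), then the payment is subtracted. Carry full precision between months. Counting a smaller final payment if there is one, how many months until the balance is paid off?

Monthly rate r = 23.6%/12 = 1.96667% = 0.0196667.
Recurrence: B ← B·(1+r) − $125.00.
Month 1: interest $34.98; balance after payment $1,688.85.
Month 2: interest $33.21; balance after payment $1,597.07.
Closed form: n = −ln(1 − rB₀/P)/ln(1+r) = −ln(0.72012)/ln(1.01967) ≈ 16.858, so the balance reaches zero during payment 17.

17 months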